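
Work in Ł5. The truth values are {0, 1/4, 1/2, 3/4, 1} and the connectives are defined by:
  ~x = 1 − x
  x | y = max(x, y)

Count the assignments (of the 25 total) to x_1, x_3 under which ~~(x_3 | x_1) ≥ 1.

value 1: 9 assignments (counts)
value 3/4: 7 assignments
value 1/2: 5 assignments
value 1/4: 3 assignments
value 0: 1 assignment
So 9 of the 25 assignments meet the threshold.

9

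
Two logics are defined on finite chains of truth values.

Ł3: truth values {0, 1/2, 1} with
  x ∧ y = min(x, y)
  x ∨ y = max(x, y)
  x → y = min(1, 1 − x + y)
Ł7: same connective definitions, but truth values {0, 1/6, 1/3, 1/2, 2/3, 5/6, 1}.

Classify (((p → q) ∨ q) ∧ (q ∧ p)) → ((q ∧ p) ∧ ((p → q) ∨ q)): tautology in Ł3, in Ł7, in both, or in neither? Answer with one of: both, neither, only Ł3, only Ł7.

both

In Ł3: every assignment gives 1 — tautology.
In Ł7: every assignment gives 1 — tautology.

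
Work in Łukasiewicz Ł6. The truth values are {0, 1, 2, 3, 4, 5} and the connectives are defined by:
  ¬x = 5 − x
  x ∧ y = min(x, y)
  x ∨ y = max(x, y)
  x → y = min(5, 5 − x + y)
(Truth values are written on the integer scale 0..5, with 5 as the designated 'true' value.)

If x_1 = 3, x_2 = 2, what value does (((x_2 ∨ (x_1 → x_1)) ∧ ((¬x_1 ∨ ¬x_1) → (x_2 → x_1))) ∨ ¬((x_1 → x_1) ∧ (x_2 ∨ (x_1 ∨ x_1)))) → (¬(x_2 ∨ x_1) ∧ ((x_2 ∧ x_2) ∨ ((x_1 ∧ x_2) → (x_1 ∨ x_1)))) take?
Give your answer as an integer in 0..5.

2

x_1 → x_1 = 3 → 3 = 5
x_2 ∨ (x_1 → x_1) = 2 ∨ 5 = 5
¬x_1 = ¬3 = 2
¬x_1 = ¬3 = 2
¬x_1 ∨ ¬x_1 = 2 ∨ 2 = 2
x_2 → x_1 = 2 → 3 = 5
(¬x_1 ∨ ¬x_1) → (x_2 → x_1) = 2 → 5 = 5
(x_2 ∨ (x_1 → x_1)) ∧ ((¬x_1 ∨ ¬x_1) → (x_2 → x_1)) = 5 ∧ 5 = 5
x_1 → x_1 = 3 → 3 = 5
x_1 ∨ x_1 = 3 ∨ 3 = 3
x_2 ∨ (x_1 ∨ x_1) = 2 ∨ 3 = 3
(x_1 → x_1) ∧ (x_2 ∨ (x_1 ∨ x_1)) = 5 ∧ 3 = 3
¬((x_1 → x_1) ∧ (x_2 ∨ (x_1 ∨ x_1))) = ¬3 = 2
((x_2 ∨ (x_1 → x_1)) ∧ ((¬x_1 ∨ ¬x_1) → (x_2 → x_1))) ∨ ¬((x_1 → x_1) ∧ (x_2 ∨ (x_1 ∨ x_1))) = 5 ∨ 2 = 5
x_2 ∨ x_1 = 2 ∨ 3 = 3
¬(x_2 ∨ x_1) = ¬3 = 2
x_2 ∧ x_2 = 2 ∧ 2 = 2
x_1 ∧ x_2 = 3 ∧ 2 = 2
x_1 ∨ x_1 = 3 ∨ 3 = 3
(x_1 ∧ x_2) → (x_1 ∨ x_1) = 2 → 3 = 5
(x_2 ∧ x_2) ∨ ((x_1 ∧ x_2) → (x_1 ∨ x_1)) = 2 ∨ 5 = 5
¬(x_2 ∨ x_1) ∧ ((x_2 ∧ x_2) ∨ ((x_1 ∧ x_2) → (x_1 ∨ x_1))) = 2 ∧ 5 = 2
(((x_2 ∨ (x_1 → x_1)) ∧ ((¬x_1 ∨ ¬x_1) → (x_2 → x_1))) ∨ ¬((x_1 → x_1) ∧ (x_2 ∨ (x_1 ∨ x_1)))) → (¬(x_2 ∨ x_1) ∧ ((x_2 ∧ x_2) ∨ ((x_1 ∧ x_2) → (x_1 ∨ x_1)))) = 5 → 2 = 2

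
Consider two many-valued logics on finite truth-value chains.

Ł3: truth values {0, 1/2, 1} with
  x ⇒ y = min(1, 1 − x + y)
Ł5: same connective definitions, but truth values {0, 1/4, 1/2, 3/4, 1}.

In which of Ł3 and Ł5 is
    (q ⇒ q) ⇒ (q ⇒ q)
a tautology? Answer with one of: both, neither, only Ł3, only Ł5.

both

In Ł3: every assignment gives 1 — tautology.
In Ł5: every assignment gives 1 — tautology.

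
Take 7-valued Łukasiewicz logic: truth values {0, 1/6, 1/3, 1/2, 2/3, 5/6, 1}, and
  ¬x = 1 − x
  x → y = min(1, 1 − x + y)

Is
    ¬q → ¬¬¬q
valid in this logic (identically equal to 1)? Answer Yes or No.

q = 0 ↦ 1
q = 1/6 ↦ 1
q = 1/3 ↦ 1
q = 1/2 ↦ 1
q = 2/3 ↦ 1
q = 5/6 ↦ 1
q = 1 ↦ 1
Every assignment gives a value ≥ 1.

Yes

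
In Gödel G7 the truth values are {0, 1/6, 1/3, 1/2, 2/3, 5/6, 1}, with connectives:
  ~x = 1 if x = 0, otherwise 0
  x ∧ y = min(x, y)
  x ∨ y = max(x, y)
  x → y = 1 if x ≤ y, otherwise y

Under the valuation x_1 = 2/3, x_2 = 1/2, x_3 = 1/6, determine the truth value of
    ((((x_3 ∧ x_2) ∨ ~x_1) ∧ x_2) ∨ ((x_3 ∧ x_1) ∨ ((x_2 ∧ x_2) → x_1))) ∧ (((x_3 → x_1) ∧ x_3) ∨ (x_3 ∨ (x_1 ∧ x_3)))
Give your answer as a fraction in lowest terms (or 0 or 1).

1/6

x_3 ∧ x_2 = 1/6 ∧ 1/2 = 1/6
~x_1 = ~2/3 = 0
(x_3 ∧ x_2) ∨ ~x_1 = 1/6 ∨ 0 = 1/6
((x_3 ∧ x_2) ∨ ~x_1) ∧ x_2 = 1/6 ∧ 1/2 = 1/6
x_3 ∧ x_1 = 1/6 ∧ 2/3 = 1/6
x_2 ∧ x_2 = 1/2 ∧ 1/2 = 1/2
(x_2 ∧ x_2) → x_1 = 1/2 → 2/3 = 1
(x_3 ∧ x_1) ∨ ((x_2 ∧ x_2) → x_1) = 1/6 ∨ 1 = 1
(((x_3 ∧ x_2) ∨ ~x_1) ∧ x_2) ∨ ((x_3 ∧ x_1) ∨ ((x_2 ∧ x_2) → x_1)) = 1/6 ∨ 1 = 1
x_3 → x_1 = 1/6 → 2/3 = 1
(x_3 → x_1) ∧ x_3 = 1 ∧ 1/6 = 1/6
x_1 ∧ x_3 = 2/3 ∧ 1/6 = 1/6
x_3 ∨ (x_1 ∧ x_3) = 1/6 ∨ 1/6 = 1/6
((x_3 → x_1) ∧ x_3) ∨ (x_3 ∨ (x_1 ∧ x_3)) = 1/6 ∨ 1/6 = 1/6
((((x_3 ∧ x_2) ∨ ~x_1) ∧ x_2) ∨ ((x_3 ∧ x_1) ∨ ((x_2 ∧ x_2) → x_1))) ∧ (((x_3 → x_1) ∧ x_3) ∨ (x_3 ∨ (x_1 ∧ x_3))) = 1 ∧ 1/6 = 1/6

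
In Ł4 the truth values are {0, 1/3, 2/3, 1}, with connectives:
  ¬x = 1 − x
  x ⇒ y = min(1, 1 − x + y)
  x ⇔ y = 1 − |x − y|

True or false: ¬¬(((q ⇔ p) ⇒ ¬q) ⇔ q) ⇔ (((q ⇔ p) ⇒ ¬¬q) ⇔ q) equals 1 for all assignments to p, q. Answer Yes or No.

Counterexample: take p = 0, q = 0.
q ⇔ p = 0 ⇔ 0 = 1
¬q = ¬0 = 1
(q ⇔ p) ⇒ ¬q = 1 ⇒ 1 = 1
((q ⇔ p) ⇒ ¬q) ⇔ q = 1 ⇔ 0 = 0
¬(((q ⇔ p) ⇒ ¬q) ⇔ q) = ¬0 = 1
¬¬(((q ⇔ p) ⇒ ¬q) ⇔ q) = ¬1 = 0
q ⇔ p = 0 ⇔ 0 = 1
¬q = ¬0 = 1
¬¬q = ¬1 = 0
(q ⇔ p) ⇒ ¬¬q = 1 ⇒ 0 = 0
((q ⇔ p) ⇒ ¬¬q) ⇔ q = 0 ⇔ 0 = 1
¬¬(((q ⇔ p) ⇒ ¬q) ⇔ q) ⇔ (((q ⇔ p) ⇒ ¬¬q) ⇔ q) = 0 ⇔ 1 = 0
This gives 0 ≠ 1.

No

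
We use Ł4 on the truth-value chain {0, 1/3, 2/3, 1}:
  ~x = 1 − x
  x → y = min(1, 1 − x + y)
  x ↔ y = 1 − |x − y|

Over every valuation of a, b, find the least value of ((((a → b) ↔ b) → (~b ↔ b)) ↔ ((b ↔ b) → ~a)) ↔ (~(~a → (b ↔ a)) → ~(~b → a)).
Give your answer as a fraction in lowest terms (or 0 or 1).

1/3

Take a = 2/3, b = 1/3:
a → b = 2/3 → 1/3 = 2/3
(a → b) ↔ b = 2/3 ↔ 1/3 = 2/3
~b = ~1/3 = 2/3
~b ↔ b = 2/3 ↔ 1/3 = 2/3
((a → b) ↔ b) → (~b ↔ b) = 2/3 → 2/3 = 1
b ↔ b = 1/3 ↔ 1/3 = 1
~a = ~2/3 = 1/3
(b ↔ b) → ~a = 1 → 1/3 = 1/3
(((a → b) ↔ b) → (~b ↔ b)) ↔ ((b ↔ b) → ~a) = 1 ↔ 1/3 = 1/3
~a = ~2/3 = 1/3
b ↔ a = 1/3 ↔ 2/3 = 2/3
~a → (b ↔ a) = 1/3 → 2/3 = 1
~(~a → (b ↔ a)) = ~1 = 0
~b = ~1/3 = 2/3
~b → a = 2/3 → 2/3 = 1
~(~b → a) = ~1 = 0
~(~a → (b ↔ a)) → ~(~b → a) = 0 → 0 = 1
((((a → b) ↔ b) → (~b ↔ b)) ↔ ((b ↔ b) → ~a)) ↔ (~(~a → (b ↔ a)) → ~(~b → a)) = 1/3 ↔ 1 = 1/3
No assignment yields a value below 1/3, so this is the minimum.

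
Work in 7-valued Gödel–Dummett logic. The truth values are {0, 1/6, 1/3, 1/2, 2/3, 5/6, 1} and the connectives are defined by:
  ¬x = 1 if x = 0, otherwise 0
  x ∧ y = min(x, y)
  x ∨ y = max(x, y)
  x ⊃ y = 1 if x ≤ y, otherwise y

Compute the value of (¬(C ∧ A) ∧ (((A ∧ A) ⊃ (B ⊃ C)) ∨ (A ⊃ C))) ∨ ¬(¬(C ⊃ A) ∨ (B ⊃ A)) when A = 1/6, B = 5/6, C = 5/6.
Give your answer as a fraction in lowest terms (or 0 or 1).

C ∧ A = 5/6 ∧ 1/6 = 1/6
¬(C ∧ A) = ¬1/6 = 0
A ∧ A = 1/6 ∧ 1/6 = 1/6
B ⊃ C = 5/6 ⊃ 5/6 = 1
(A ∧ A) ⊃ (B ⊃ C) = 1/6 ⊃ 1 = 1
A ⊃ C = 1/6 ⊃ 5/6 = 1
((A ∧ A) ⊃ (B ⊃ C)) ∨ (A ⊃ C) = 1 ∨ 1 = 1
¬(C ∧ A) ∧ (((A ∧ A) ⊃ (B ⊃ C)) ∨ (A ⊃ C)) = 0 ∧ 1 = 0
C ⊃ A = 5/6 ⊃ 1/6 = 1/6
¬(C ⊃ A) = ¬1/6 = 0
B ⊃ A = 5/6 ⊃ 1/6 = 1/6
¬(C ⊃ A) ∨ (B ⊃ A) = 0 ∨ 1/6 = 1/6
¬(¬(C ⊃ A) ∨ (B ⊃ A)) = ¬1/6 = 0
(¬(C ∧ A) ∧ (((A ∧ A) ⊃ (B ⊃ C)) ∨ (A ⊃ C))) ∨ ¬(¬(C ⊃ A) ∨ (B ⊃ A)) = 0 ∨ 0 = 0

0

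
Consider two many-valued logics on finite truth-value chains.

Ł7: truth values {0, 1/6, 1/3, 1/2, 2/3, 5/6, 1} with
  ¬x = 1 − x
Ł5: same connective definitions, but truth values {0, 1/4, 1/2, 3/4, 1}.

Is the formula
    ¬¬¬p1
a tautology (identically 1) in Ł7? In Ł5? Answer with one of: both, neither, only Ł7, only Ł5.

neither

In Ł7: at p1 = 1/6 the value is 5/6 — not a tautology.
In Ł5: at p1 = 1/4 the value is 3/4 — not a tautology.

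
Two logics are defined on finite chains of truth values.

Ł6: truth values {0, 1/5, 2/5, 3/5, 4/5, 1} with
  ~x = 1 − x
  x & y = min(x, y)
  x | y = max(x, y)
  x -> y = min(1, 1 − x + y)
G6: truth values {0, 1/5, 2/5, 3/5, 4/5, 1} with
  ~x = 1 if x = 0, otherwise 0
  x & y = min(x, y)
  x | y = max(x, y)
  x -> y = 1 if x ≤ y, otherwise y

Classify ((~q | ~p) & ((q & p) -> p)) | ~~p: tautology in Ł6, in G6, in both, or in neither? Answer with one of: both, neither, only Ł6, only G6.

In Ł6: at p = 1/5, q = 1/5 the value is 4/5 — not a tautology.
In G6: every assignment gives 1 — tautology.

only G6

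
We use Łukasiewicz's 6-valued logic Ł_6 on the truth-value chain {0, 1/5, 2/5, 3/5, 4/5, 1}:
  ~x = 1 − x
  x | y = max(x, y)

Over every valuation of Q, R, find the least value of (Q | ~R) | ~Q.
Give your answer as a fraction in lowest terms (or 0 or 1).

Take Q = 2/5, R = 2/5:
~R = ~2/5 = 3/5
Q | ~R = 2/5 | 3/5 = 3/5
~Q = ~2/5 = 3/5
(Q | ~R) | ~Q = 3/5 | 3/5 = 3/5
No assignment yields a value below 3/5, so this is the minimum.

3/5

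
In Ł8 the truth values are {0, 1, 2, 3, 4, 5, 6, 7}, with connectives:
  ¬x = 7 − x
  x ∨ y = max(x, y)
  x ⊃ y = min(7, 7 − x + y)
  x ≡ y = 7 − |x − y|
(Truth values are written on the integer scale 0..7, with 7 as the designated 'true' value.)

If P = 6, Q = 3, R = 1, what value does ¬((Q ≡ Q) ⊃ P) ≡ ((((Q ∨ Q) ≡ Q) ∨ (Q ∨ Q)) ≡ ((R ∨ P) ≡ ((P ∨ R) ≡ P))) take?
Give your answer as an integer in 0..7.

2

Q ≡ Q = 3 ≡ 3 = 7
(Q ≡ Q) ⊃ P = 7 ⊃ 6 = 6
¬((Q ≡ Q) ⊃ P) = ¬6 = 1
Q ∨ Q = 3 ∨ 3 = 3
(Q ∨ Q) ≡ Q = 3 ≡ 3 = 7
Q ∨ Q = 3 ∨ 3 = 3
((Q ∨ Q) ≡ Q) ∨ (Q ∨ Q) = 7 ∨ 3 = 7
R ∨ P = 1 ∨ 6 = 6
P ∨ R = 6 ∨ 1 = 6
(P ∨ R) ≡ P = 6 ≡ 6 = 7
(R ∨ P) ≡ ((P ∨ R) ≡ P) = 6 ≡ 7 = 6
(((Q ∨ Q) ≡ Q) ∨ (Q ∨ Q)) ≡ ((R ∨ P) ≡ ((P ∨ R) ≡ P)) = 7 ≡ 6 = 6
¬((Q ≡ Q) ⊃ P) ≡ ((((Q ∨ Q) ≡ Q) ∨ (Q ∨ Q)) ≡ ((R ∨ P) ≡ ((P ∨ R) ≡ P))) = 1 ≡ 6 = 2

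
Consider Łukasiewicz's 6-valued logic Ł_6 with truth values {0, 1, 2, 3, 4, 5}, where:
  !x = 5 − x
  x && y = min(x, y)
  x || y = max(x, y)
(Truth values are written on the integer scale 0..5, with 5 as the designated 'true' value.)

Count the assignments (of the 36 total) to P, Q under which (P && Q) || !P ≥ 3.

27

value 5: 7 assignments (counts)
value 4: 9 assignments (counts)
value 3: 11 assignments (counts)
value 2: 5 assignments
value 1: 3 assignments
value 0: 1 assignment
So 27 of the 36 assignments meet the threshold.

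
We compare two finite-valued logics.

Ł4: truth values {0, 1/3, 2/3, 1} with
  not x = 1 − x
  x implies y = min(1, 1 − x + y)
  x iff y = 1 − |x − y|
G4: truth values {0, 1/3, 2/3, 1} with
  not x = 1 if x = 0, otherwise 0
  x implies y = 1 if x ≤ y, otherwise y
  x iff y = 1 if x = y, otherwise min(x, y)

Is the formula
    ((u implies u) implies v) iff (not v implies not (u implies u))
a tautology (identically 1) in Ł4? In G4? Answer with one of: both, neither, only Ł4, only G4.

In Ł4: every assignment gives 1 — tautology.
In G4: at u = 0, v = 1/3 the value is 1/3 — not a tautology.

only Ł4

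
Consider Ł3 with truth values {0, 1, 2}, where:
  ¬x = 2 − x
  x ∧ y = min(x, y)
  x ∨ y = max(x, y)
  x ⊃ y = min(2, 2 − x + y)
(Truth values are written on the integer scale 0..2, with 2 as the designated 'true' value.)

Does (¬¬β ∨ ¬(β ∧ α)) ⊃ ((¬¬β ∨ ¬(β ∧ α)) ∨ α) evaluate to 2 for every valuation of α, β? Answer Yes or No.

α = 0, β = 0 ↦ 2
α = 0, β = 1 ↦ 2
α = 0, β = 2 ↦ 2
α = 1, β = 0 ↦ 2
α = 1, β = 1 ↦ 2
α = 1, β = 2 ↦ 2
α = 2, β = 0 ↦ 2
α = 2, β = 1 ↦ 2
α = 2, β = 2 ↦ 2
Every assignment gives a value ≥ 2.

Yes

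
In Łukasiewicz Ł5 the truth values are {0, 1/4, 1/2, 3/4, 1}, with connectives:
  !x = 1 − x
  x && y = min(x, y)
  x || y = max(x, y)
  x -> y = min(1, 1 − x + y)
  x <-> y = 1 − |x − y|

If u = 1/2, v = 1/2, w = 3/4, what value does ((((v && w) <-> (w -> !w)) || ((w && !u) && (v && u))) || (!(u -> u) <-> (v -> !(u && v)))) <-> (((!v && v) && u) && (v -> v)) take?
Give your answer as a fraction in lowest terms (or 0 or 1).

v && w = 1/2 && 3/4 = 1/2
!w = !3/4 = 1/4
w -> !w = 3/4 -> 1/4 = 1/2
(v && w) <-> (w -> !w) = 1/2 <-> 1/2 = 1
!u = !1/2 = 1/2
w && !u = 3/4 && 1/2 = 1/2
v && u = 1/2 && 1/2 = 1/2
(w && !u) && (v && u) = 1/2 && 1/2 = 1/2
((v && w) <-> (w -> !w)) || ((w && !u) && (v && u)) = 1 || 1/2 = 1
u -> u = 1/2 -> 1/2 = 1
!(u -> u) = !1 = 0
u && v = 1/2 && 1/2 = 1/2
!(u && v) = !1/2 = 1/2
v -> !(u && v) = 1/2 -> 1/2 = 1
!(u -> u) <-> (v -> !(u && v)) = 0 <-> 1 = 0
(((v && w) <-> (w -> !w)) || ((w && !u) && (v && u))) || (!(u -> u) <-> (v -> !(u && v))) = 1 || 0 = 1
!v = !1/2 = 1/2
!v && v = 1/2 && 1/2 = 1/2
(!v && v) && u = 1/2 && 1/2 = 1/2
v -> v = 1/2 -> 1/2 = 1
((!v && v) && u) && (v -> v) = 1/2 && 1 = 1/2
((((v && w) <-> (w -> !w)) || ((w && !u) && (v && u))) || (!(u -> u) <-> (v -> !(u && v)))) <-> (((!v && v) && u) && (v -> v)) = 1 <-> 1/2 = 1/2

1/2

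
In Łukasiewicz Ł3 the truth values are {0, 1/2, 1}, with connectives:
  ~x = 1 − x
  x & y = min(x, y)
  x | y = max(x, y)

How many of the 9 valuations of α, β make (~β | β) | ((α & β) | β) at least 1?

α = 0, β = 0 ↦ 1  ≥
α = 0, β = 1/2 ↦ 1/2  <
α = 0, β = 1 ↦ 1  ≥
α = 1/2, β = 0 ↦ 1  ≥
α = 1/2, β = 1/2 ↦ 1/2  <
α = 1/2, β = 1 ↦ 1  ≥
α = 1, β = 0 ↦ 1  ≥
α = 1, β = 1/2 ↦ 1/2  <
α = 1, β = 1 ↦ 1  ≥
So 6 of the 9 assignments meet the threshold.

6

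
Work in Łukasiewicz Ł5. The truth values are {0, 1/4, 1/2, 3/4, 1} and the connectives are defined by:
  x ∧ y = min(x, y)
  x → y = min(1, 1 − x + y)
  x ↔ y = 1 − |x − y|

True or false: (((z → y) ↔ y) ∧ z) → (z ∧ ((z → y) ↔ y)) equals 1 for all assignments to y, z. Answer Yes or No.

At y = 1, z = 1/4, for instance:
z → y = 1/4 → 1 = 1
(z → y) ↔ y = 1 ↔ 1 = 1
((z → y) ↔ y) ∧ z = 1 ∧ 1/4 = 1/4
z ∧ ((z → y) ↔ y) = 1/4 ∧ 1 = 1/4
(((z → y) ↔ y) ∧ z) → (z ∧ ((z → y) ↔ y)) = 1/4 → 1/4 = 1
and checking the remaining 24 assignments likewise gives ≥ 1 in every case.

Yes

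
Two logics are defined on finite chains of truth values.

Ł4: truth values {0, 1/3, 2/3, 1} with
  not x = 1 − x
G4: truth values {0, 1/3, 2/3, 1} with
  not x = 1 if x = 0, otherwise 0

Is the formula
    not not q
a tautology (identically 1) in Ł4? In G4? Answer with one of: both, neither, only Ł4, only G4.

neither

In Ł4: at q = 0 the value is 0 — not a tautology.
In G4: at q = 0 the value is 0 — not a tautology.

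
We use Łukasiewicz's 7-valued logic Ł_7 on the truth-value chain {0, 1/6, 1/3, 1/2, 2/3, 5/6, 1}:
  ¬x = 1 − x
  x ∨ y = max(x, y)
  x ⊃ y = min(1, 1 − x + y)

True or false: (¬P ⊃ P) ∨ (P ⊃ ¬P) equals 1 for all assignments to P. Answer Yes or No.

Yes

P = 0 ↦ 1
P = 1/6 ↦ 1
P = 1/3 ↦ 1
P = 1/2 ↦ 1
P = 2/3 ↦ 1
P = 5/6 ↦ 1
P = 1 ↦ 1
Every assignment gives a value ≥ 1.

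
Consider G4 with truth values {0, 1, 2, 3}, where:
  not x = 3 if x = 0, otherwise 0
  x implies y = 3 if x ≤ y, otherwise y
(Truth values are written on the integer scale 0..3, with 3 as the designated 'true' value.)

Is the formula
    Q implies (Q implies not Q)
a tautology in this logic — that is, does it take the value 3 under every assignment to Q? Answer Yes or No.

No

Counterexample: take Q = 1.
not Q = not 1 = 0
Q implies not Q = 1 implies 0 = 0
Q implies (Q implies not Q) = 1 implies 0 = 0
This gives 0 ≠ 3.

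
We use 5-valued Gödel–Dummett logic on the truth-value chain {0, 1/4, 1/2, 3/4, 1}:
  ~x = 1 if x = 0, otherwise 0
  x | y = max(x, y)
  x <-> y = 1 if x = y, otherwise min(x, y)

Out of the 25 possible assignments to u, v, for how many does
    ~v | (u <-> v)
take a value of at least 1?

value 1: 9 assignments (counts)
value 3/4: 2 assignments
value 1/2: 4 assignments
value 1/4: 6 assignments
value 0: 4 assignments
So 9 of the 25 assignments meet the threshold.

9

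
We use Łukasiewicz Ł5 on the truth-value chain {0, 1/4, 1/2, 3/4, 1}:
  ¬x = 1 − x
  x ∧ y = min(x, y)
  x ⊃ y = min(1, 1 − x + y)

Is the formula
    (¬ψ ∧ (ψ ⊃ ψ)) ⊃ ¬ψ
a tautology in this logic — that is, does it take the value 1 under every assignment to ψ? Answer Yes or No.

Yes

ψ = 0 ↦ 1
ψ = 1/4 ↦ 1
ψ = 1/2 ↦ 1
ψ = 3/4 ↦ 1
ψ = 1 ↦ 1
Every assignment gives a value ≥ 1.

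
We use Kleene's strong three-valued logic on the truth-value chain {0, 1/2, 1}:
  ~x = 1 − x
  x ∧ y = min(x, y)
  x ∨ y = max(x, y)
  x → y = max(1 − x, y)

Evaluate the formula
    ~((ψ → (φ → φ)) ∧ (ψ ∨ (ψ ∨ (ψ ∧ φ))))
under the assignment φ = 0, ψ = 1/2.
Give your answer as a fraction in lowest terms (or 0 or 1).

φ → φ = 0 → 0 = 1
ψ → (φ → φ) = 1/2 → 1 = 1
ψ ∧ φ = 1/2 ∧ 0 = 0
ψ ∨ (ψ ∧ φ) = 1/2 ∨ 0 = 1/2
ψ ∨ (ψ ∨ (ψ ∧ φ)) = 1/2 ∨ 1/2 = 1/2
(ψ → (φ → φ)) ∧ (ψ ∨ (ψ ∨ (ψ ∧ φ))) = 1 ∧ 1/2 = 1/2
~((ψ → (φ → φ)) ∧ (ψ ∨ (ψ ∨ (ψ ∧ φ)))) = ~1/2 = 1/2

1/2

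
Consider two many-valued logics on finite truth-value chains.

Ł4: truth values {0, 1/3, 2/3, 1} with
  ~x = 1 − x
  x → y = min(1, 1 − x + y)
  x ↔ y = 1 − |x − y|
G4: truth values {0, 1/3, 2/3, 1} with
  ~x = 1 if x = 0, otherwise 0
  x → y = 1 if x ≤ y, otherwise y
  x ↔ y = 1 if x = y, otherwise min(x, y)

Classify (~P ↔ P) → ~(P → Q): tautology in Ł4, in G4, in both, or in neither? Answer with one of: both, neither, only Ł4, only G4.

In Ł4: at P = 1/3, Q = 0 the value is 2/3 — not a tautology.
In G4: every assignment gives 1 — tautology.

only G4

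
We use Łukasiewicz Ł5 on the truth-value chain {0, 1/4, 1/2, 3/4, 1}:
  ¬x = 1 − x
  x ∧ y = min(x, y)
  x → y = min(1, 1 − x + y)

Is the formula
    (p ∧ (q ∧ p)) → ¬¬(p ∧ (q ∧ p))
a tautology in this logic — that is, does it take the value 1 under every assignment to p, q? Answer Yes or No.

At p = 1/2, q = 0, for instance:
q ∧ p = 0 ∧ 1/2 = 0
p ∧ (q ∧ p) = 1/2 ∧ 0 = 0
¬(p ∧ (q ∧ p)) = ¬0 = 1
¬¬(p ∧ (q ∧ p)) = ¬1 = 0
(p ∧ (q ∧ p)) → ¬¬(p ∧ (q ∧ p)) = 0 → 0 = 1
and checking the remaining 24 assignments likewise gives ≥ 1 in every case.

Yes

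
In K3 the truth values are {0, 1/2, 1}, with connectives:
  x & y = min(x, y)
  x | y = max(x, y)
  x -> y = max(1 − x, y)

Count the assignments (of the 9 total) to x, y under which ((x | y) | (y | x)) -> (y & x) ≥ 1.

x = 0, y = 0 ↦ 1  ≥
x = 0, y = 1/2 ↦ 1/2  <
x = 0, y = 1 ↦ 0  <
x = 1/2, y = 0 ↦ 1/2  <
x = 1/2, y = 1/2 ↦ 1/2  <
x = 1/2, y = 1 ↦ 1/2  <
x = 1, y = 0 ↦ 0  <
x = 1, y = 1/2 ↦ 1/2  <
x = 1, y = 1 ↦ 1  ≥
So 2 of the 9 assignments meet the threshold.

2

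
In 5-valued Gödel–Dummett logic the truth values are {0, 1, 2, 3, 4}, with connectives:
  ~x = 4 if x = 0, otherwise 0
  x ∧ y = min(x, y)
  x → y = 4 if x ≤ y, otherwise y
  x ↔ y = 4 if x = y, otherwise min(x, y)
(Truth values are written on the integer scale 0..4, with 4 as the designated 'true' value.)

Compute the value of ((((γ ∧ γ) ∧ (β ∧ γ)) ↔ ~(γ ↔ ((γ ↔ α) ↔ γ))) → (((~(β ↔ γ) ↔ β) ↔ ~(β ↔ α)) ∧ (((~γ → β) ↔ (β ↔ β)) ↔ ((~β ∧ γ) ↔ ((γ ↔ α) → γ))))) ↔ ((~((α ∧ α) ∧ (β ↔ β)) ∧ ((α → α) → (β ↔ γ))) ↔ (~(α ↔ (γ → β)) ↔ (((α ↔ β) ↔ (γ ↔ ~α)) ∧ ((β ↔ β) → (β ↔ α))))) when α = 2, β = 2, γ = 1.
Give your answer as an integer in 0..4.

γ ∧ γ = 1 ∧ 1 = 1
β ∧ γ = 2 ∧ 1 = 1
(γ ∧ γ) ∧ (β ∧ γ) = 1 ∧ 1 = 1
γ ↔ α = 1 ↔ 2 = 1
(γ ↔ α) ↔ γ = 1 ↔ 1 = 4
γ ↔ ((γ ↔ α) ↔ γ) = 1 ↔ 4 = 1
~(γ ↔ ((γ ↔ α) ↔ γ)) = ~1 = 0
((γ ∧ γ) ∧ (β ∧ γ)) ↔ ~(γ ↔ ((γ ↔ α) ↔ γ)) = 1 ↔ 0 = 0
β ↔ γ = 2 ↔ 1 = 1
~(β ↔ γ) = ~1 = 0
~(β ↔ γ) ↔ β = 0 ↔ 2 = 0
β ↔ α = 2 ↔ 2 = 4
~(β ↔ α) = ~4 = 0
(~(β ↔ γ) ↔ β) ↔ ~(β ↔ α) = 0 ↔ 0 = 4
~γ = ~1 = 0
~γ → β = 0 → 2 = 4
β ↔ β = 2 ↔ 2 = 4
(~γ → β) ↔ (β ↔ β) = 4 ↔ 4 = 4
~β = ~2 = 0
~β ∧ γ = 0 ∧ 1 = 0
γ ↔ α = 1 ↔ 2 = 1
(γ ↔ α) → γ = 1 → 1 = 4
(~β ∧ γ) ↔ ((γ ↔ α) → γ) = 0 ↔ 4 = 0
((~γ → β) ↔ (β ↔ β)) ↔ ((~β ∧ γ) ↔ ((γ ↔ α) → γ)) = 4 ↔ 0 = 0
((~(β ↔ γ) ↔ β) ↔ ~(β ↔ α)) ∧ (((~γ → β) ↔ (β ↔ β)) ↔ ((~β ∧ γ) ↔ ((γ ↔ α) → γ))) = 4 ∧ 0 = 0
(((γ ∧ γ) ∧ (β ∧ γ)) ↔ ~(γ ↔ ((γ ↔ α) ↔ γ))) → (((~(β ↔ γ) ↔ β) ↔ ~(β ↔ α)) ∧ (((~γ → β) ↔ (β ↔ β)) ↔ ((~β ∧ γ) ↔ ((γ ↔ α) → γ)))) = 0 → 0 = 4
α ∧ α = 2 ∧ 2 = 2
β ↔ β = 2 ↔ 2 = 4
(α ∧ α) ∧ (β ↔ β) = 2 ∧ 4 = 2
~((α ∧ α) ∧ (β ↔ β)) = ~2 = 0
α → α = 2 → 2 = 4
β ↔ γ = 2 ↔ 1 = 1
(α → α) → (β ↔ γ) = 4 → 1 = 1
~((α ∧ α) ∧ (β ↔ β)) ∧ ((α → α) → (β ↔ γ)) = 0 ∧ 1 = 0
γ → β = 1 → 2 = 4
α ↔ (γ → β) = 2 ↔ 4 = 2
~(α ↔ (γ → β)) = ~2 = 0
α ↔ β = 2 ↔ 2 = 4
~α = ~2 = 0
γ ↔ ~α = 1 ↔ 0 = 0
(α ↔ β) ↔ (γ ↔ ~α) = 4 ↔ 0 = 0
β ↔ β = 2 ↔ 2 = 4
β ↔ α = 2 ↔ 2 = 4
(β ↔ β) → (β ↔ α) = 4 → 4 = 4
((α ↔ β) ↔ (γ ↔ ~α)) ∧ ((β ↔ β) → (β ↔ α)) = 0 ∧ 4 = 0
~(α ↔ (γ → β)) ↔ (((α ↔ β) ↔ (γ ↔ ~α)) ∧ ((β ↔ β) → (β ↔ α))) = 0 ↔ 0 = 4
(~((α ∧ α) ∧ (β ↔ β)) ∧ ((α → α) → (β ↔ γ))) ↔ (~(α ↔ (γ → β)) ↔ (((α ↔ β) ↔ (γ ↔ ~α)) ∧ ((β ↔ β) → (β ↔ α)))) = 0 ↔ 4 = 0
((((γ ∧ γ) ∧ (β ∧ γ)) ↔ ~(γ ↔ ((γ ↔ α) ↔ γ))) → (((~(β ↔ γ) ↔ β) ↔ ~(β ↔ α)) ∧ (((~γ → β) ↔ (β ↔ β)) ↔ ((~β ∧ γ) ↔ ((γ ↔ α) → γ))))) ↔ ((~((α ∧ α) ∧ (β ↔ β)) ∧ ((α → α) → (β ↔ γ))) ↔ (~(α ↔ (γ → β)) ↔ (((α ↔ β) ↔ (γ ↔ ~α)) ∧ ((β ↔ β) → (β ↔ α))))) = 4 ↔ 0 = 0

0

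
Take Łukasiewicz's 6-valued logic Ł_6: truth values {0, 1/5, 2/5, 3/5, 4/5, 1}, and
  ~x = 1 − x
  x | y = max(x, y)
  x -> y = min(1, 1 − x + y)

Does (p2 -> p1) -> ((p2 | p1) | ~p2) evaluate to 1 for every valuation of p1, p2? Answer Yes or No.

No

Counterexample: take p1 = 1/5, p2 = 1/5.
p2 -> p1 = 1/5 -> 1/5 = 1
p2 | p1 = 1/5 | 1/5 = 1/5
~p2 = ~1/5 = 4/5
(p2 | p1) | ~p2 = 1/5 | 4/5 = 4/5
(p2 -> p1) -> ((p2 | p1) | ~p2) = 1 -> 4/5 = 4/5
This gives 4/5 ≠ 1.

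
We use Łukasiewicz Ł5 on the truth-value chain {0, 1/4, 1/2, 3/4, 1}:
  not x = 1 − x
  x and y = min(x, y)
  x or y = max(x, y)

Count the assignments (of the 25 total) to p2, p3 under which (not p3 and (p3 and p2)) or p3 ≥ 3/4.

value 1: 5 assignments (counts)
value 3/4: 5 assignments (counts)
value 1/2: 5 assignments
value 1/4: 5 assignments
value 0: 5 assignments
So 10 of the 25 assignments meet the threshold.

10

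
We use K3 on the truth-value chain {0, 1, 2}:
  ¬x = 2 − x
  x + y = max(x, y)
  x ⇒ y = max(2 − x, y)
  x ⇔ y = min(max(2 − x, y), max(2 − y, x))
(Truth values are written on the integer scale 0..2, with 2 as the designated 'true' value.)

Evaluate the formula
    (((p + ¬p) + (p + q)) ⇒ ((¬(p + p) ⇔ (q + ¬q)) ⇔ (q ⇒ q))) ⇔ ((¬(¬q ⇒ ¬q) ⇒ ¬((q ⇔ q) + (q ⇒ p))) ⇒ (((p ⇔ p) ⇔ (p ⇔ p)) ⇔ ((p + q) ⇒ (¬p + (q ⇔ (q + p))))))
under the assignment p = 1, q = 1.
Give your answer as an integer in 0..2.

¬p = ¬1 = 1
p + ¬p = 1 + 1 = 1
p + q = 1 + 1 = 1
(p + ¬p) + (p + q) = 1 + 1 = 1
p + p = 1 + 1 = 1
¬(p + p) = ¬1 = 1
¬q = ¬1 = 1
q + ¬q = 1 + 1 = 1
¬(p + p) ⇔ (q + ¬q) = 1 ⇔ 1 = 1
q ⇒ q = 1 ⇒ 1 = 1
(¬(p + p) ⇔ (q + ¬q)) ⇔ (q ⇒ q) = 1 ⇔ 1 = 1
((p + ¬p) + (p + q)) ⇒ ((¬(p + p) ⇔ (q + ¬q)) ⇔ (q ⇒ q)) = 1 ⇒ 1 = 1
¬q = ¬1 = 1
¬q = ¬1 = 1
¬q ⇒ ¬q = 1 ⇒ 1 = 1
¬(¬q ⇒ ¬q) = ¬1 = 1
q ⇔ q = 1 ⇔ 1 = 1
q ⇒ p = 1 ⇒ 1 = 1
(q ⇔ q) + (q ⇒ p) = 1 + 1 = 1
¬((q ⇔ q) + (q ⇒ p)) = ¬1 = 1
¬(¬q ⇒ ¬q) ⇒ ¬((q ⇔ q) + (q ⇒ p)) = 1 ⇒ 1 = 1
p ⇔ p = 1 ⇔ 1 = 1
p ⇔ p = 1 ⇔ 1 = 1
(p ⇔ p) ⇔ (p ⇔ p) = 1 ⇔ 1 = 1
p + q = 1 + 1 = 1
¬p = ¬1 = 1
q + p = 1 + 1 = 1
q ⇔ (q + p) = 1 ⇔ 1 = 1
¬p + (q ⇔ (q + p)) = 1 + 1 = 1
(p + q) ⇒ (¬p + (q ⇔ (q + p))) = 1 ⇒ 1 = 1
((p ⇔ p) ⇔ (p ⇔ p)) ⇔ ((p + q) ⇒ (¬p + (q ⇔ (q + p)))) = 1 ⇔ 1 = 1
(¬(¬q ⇒ ¬q) ⇒ ¬((q ⇔ q) + (q ⇒ p))) ⇒ (((p ⇔ p) ⇔ (p ⇔ p)) ⇔ ((p + q) ⇒ (¬p + (q ⇔ (q + p))))) = 1 ⇒ 1 = 1
(((p + ¬p) + (p + q)) ⇒ ((¬(p + p) ⇔ (q + ¬q)) ⇔ (q ⇒ q))) ⇔ ((¬(¬q ⇒ ¬q) ⇒ ¬((q ⇔ q) + (q ⇒ p))) ⇒ (((p ⇔ p) ⇔ (p ⇔ p)) ⇔ ((p + q) ⇒ (¬p + (q ⇔ (q + p)))))) = 1 ⇔ 1 = 1

1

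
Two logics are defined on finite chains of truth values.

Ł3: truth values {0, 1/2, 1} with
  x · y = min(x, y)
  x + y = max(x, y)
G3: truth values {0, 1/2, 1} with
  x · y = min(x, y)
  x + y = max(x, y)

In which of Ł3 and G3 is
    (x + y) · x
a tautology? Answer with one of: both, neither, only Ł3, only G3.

In Ł3: at x = 0, y = 0 the value is 0 — not a tautology.
In G3: at x = 0, y = 0 the value is 0 — not a tautology.

neither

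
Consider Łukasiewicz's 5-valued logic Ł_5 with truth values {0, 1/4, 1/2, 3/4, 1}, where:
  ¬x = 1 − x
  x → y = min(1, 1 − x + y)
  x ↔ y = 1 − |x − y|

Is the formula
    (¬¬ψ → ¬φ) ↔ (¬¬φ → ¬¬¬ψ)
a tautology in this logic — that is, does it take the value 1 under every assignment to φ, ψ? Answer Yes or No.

At φ = 0, ψ = 1/4, for instance:
¬ψ = ¬1/4 = 3/4
¬¬ψ = ¬3/4 = 1/4
¬φ = ¬0 = 1
¬¬ψ → ¬φ = 1/4 → 1 = 1
¬¬φ = ¬1 = 0
¬¬¬ψ = ¬1/4 = 3/4
¬¬φ → ¬¬¬ψ = 0 → 3/4 = 1
(¬¬ψ → ¬φ) ↔ (¬¬φ → ¬¬¬ψ) = 1 ↔ 1 = 1
and checking the remaining 24 assignments likewise gives ≥ 1 in every case.

Yes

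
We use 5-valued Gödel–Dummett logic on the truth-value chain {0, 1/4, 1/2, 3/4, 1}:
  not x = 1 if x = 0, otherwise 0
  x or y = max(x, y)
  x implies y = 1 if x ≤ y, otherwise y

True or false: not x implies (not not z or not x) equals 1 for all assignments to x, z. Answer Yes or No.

At x = 1, z = 3/4, for instance:
not x = not 1 = 0
not z = not 3/4 = 0
not not z = not 0 = 1
not not z or not x = 1 or 0 = 1
not x implies (not not z or not x) = 0 implies 1 = 1
and checking the remaining 24 assignments likewise gives ≥ 1 in every case.

Yes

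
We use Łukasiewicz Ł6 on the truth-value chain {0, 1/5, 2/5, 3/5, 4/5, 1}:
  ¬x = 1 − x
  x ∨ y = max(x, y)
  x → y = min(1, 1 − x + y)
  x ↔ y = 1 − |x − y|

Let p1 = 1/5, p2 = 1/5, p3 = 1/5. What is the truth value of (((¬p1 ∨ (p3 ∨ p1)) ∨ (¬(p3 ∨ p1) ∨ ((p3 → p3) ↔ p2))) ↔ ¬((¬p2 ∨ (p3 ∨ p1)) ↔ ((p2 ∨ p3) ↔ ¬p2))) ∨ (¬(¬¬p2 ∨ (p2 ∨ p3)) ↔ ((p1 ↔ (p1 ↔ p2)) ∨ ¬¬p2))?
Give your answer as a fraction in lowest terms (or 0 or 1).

3/5

¬p1 = ¬1/5 = 4/5
p3 ∨ p1 = 1/5 ∨ 1/5 = 1/5
¬p1 ∨ (p3 ∨ p1) = 4/5 ∨ 1/5 = 4/5
p3 ∨ p1 = 1/5 ∨ 1/5 = 1/5
¬(p3 ∨ p1) = ¬1/5 = 4/5
p3 → p3 = 1/5 → 1/5 = 1
(p3 → p3) ↔ p2 = 1 ↔ 1/5 = 1/5
¬(p3 ∨ p1) ∨ ((p3 → p3) ↔ p2) = 4/5 ∨ 1/5 = 4/5
(¬p1 ∨ (p3 ∨ p1)) ∨ (¬(p3 ∨ p1) ∨ ((p3 → p3) ↔ p2)) = 4/5 ∨ 4/5 = 4/5
¬p2 = ¬1/5 = 4/5
p3 ∨ p1 = 1/5 ∨ 1/5 = 1/5
¬p2 ∨ (p3 ∨ p1) = 4/5 ∨ 1/5 = 4/5
p2 ∨ p3 = 1/5 ∨ 1/5 = 1/5
¬p2 = ¬1/5 = 4/5
(p2 ∨ p3) ↔ ¬p2 = 1/5 ↔ 4/5 = 2/5
(¬p2 ∨ (p3 ∨ p1)) ↔ ((p2 ∨ p3) ↔ ¬p2) = 4/5 ↔ 2/5 = 3/5
¬((¬p2 ∨ (p3 ∨ p1)) ↔ ((p2 ∨ p3) ↔ ¬p2)) = ¬3/5 = 2/5
((¬p1 ∨ (p3 ∨ p1)) ∨ (¬(p3 ∨ p1) ∨ ((p3 → p3) ↔ p2))) ↔ ¬((¬p2 ∨ (p3 ∨ p1)) ↔ ((p2 ∨ p3) ↔ ¬p2)) = 4/5 ↔ 2/5 = 3/5
¬p2 = ¬1/5 = 4/5
¬¬p2 = ¬4/5 = 1/5
p2 ∨ p3 = 1/5 ∨ 1/5 = 1/5
¬¬p2 ∨ (p2 ∨ p3) = 1/5 ∨ 1/5 = 1/5
¬(¬¬p2 ∨ (p2 ∨ p3)) = ¬1/5 = 4/5
p1 ↔ p2 = 1/5 ↔ 1/5 = 1
p1 ↔ (p1 ↔ p2) = 1/5 ↔ 1 = 1/5
¬p2 = ¬1/5 = 4/5
¬¬p2 = ¬4/5 = 1/5
(p1 ↔ (p1 ↔ p2)) ∨ ¬¬p2 = 1/5 ∨ 1/5 = 1/5
¬(¬¬p2 ∨ (p2 ∨ p3)) ↔ ((p1 ↔ (p1 ↔ p2)) ∨ ¬¬p2) = 4/5 ↔ 1/5 = 2/5
(((¬p1 ∨ (p3 ∨ p1)) ∨ (¬(p3 ∨ p1) ∨ ((p3 → p3) ↔ p2))) ↔ ¬((¬p2 ∨ (p3 ∨ p1)) ↔ ((p2 ∨ p3) ↔ ¬p2))) ∨ (¬(¬¬p2 ∨ (p2 ∨ p3)) ↔ ((p1 ↔ (p1 ↔ p2)) ∨ ¬¬p2)) = 3/5 ∨ 2/5 = 3/5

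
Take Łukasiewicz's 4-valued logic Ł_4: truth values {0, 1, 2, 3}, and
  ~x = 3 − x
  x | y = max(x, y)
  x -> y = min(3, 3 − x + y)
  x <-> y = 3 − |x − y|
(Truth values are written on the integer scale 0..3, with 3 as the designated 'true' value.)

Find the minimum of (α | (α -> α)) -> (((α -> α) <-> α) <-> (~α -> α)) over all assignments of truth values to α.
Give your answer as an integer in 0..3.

Take α = 1:
α -> α = 1 -> 1 = 3
α | (α -> α) = 1 | 3 = 3
α -> α = 1 -> 1 = 3
(α -> α) <-> α = 3 <-> 1 = 1
~α = ~1 = 2
~α -> α = 2 -> 1 = 2
((α -> α) <-> α) <-> (~α -> α) = 1 <-> 2 = 2
(α | (α -> α)) -> (((α -> α) <-> α) <-> (~α -> α)) = 3 -> 2 = 2
No assignment yields a value below 2, so this is the minimum.

2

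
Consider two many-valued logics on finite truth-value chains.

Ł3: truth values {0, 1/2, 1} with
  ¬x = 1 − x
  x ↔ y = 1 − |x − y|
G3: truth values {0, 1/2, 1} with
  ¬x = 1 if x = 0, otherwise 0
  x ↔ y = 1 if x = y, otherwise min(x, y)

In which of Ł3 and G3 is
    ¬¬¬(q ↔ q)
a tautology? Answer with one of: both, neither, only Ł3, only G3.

neither

In Ł3: at q = 0 the value is 0 — not a tautology.
In G3: at q = 0 the value is 0 — not a tautology.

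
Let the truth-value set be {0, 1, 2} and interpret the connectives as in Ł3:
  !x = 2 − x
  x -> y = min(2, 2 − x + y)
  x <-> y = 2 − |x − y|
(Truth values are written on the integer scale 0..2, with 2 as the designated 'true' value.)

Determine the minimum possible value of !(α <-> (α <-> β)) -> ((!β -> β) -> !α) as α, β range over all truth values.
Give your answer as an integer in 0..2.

1

Take α = 2, β = 1:
α <-> β = 2 <-> 1 = 1
α <-> (α <-> β) = 2 <-> 1 = 1
!(α <-> (α <-> β)) = !1 = 1
!β = !1 = 1
!β -> β = 1 -> 1 = 2
!α = !2 = 0
(!β -> β) -> !α = 2 -> 0 = 0
!(α <-> (α <-> β)) -> ((!β -> β) -> !α) = 1 -> 0 = 1
No assignment yields a value below 1, so this is the minimum.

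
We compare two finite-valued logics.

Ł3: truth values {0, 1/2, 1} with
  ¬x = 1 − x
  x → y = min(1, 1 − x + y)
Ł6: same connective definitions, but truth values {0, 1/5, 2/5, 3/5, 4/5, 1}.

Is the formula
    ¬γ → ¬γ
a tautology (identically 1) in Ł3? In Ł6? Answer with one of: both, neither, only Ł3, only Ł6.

both

In Ł3: every assignment gives 1 — tautology.
In Ł6: every assignment gives 1 — tautology.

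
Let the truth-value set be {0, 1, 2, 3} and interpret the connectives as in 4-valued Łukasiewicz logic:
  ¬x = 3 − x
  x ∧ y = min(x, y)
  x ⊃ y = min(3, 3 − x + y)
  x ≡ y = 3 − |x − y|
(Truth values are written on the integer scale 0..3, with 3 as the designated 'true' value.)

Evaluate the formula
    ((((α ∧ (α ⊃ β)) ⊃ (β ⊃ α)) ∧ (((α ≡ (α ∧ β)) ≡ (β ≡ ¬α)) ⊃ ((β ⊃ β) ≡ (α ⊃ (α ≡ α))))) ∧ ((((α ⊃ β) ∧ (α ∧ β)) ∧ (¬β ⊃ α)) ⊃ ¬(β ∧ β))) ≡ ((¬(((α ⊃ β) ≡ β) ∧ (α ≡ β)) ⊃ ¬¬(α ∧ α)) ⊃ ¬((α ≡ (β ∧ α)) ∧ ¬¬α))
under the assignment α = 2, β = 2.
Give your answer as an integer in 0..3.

2

α ⊃ β = 2 ⊃ 2 = 3
α ∧ (α ⊃ β) = 2 ∧ 3 = 2
β ⊃ α = 2 ⊃ 2 = 3
(α ∧ (α ⊃ β)) ⊃ (β ⊃ α) = 2 ⊃ 3 = 3
α ∧ β = 2 ∧ 2 = 2
α ≡ (α ∧ β) = 2 ≡ 2 = 3
¬α = ¬2 = 1
β ≡ ¬α = 2 ≡ 1 = 2
(α ≡ (α ∧ β)) ≡ (β ≡ ¬α) = 3 ≡ 2 = 2
β ⊃ β = 2 ⊃ 2 = 3
α ≡ α = 2 ≡ 2 = 3
α ⊃ (α ≡ α) = 2 ⊃ 3 = 3
(β ⊃ β) ≡ (α ⊃ (α ≡ α)) = 3 ≡ 3 = 3
((α ≡ (α ∧ β)) ≡ (β ≡ ¬α)) ⊃ ((β ⊃ β) ≡ (α ⊃ (α ≡ α))) = 2 ⊃ 3 = 3
((α ∧ (α ⊃ β)) ⊃ (β ⊃ α)) ∧ (((α ≡ (α ∧ β)) ≡ (β ≡ ¬α)) ⊃ ((β ⊃ β) ≡ (α ⊃ (α ≡ α)))) = 3 ∧ 3 = 3
α ⊃ β = 2 ⊃ 2 = 3
α ∧ β = 2 ∧ 2 = 2
(α ⊃ β) ∧ (α ∧ β) = 3 ∧ 2 = 2
¬β = ¬2 = 1
¬β ⊃ α = 1 ⊃ 2 = 3
((α ⊃ β) ∧ (α ∧ β)) ∧ (¬β ⊃ α) = 2 ∧ 3 = 2
β ∧ β = 2 ∧ 2 = 2
¬(β ∧ β) = ¬2 = 1
(((α ⊃ β) ∧ (α ∧ β)) ∧ (¬β ⊃ α)) ⊃ ¬(β ∧ β) = 2 ⊃ 1 = 2
(((α ∧ (α ⊃ β)) ⊃ (β ⊃ α)) ∧ (((α ≡ (α ∧ β)) ≡ (β ≡ ¬α)) ⊃ ((β ⊃ β) ≡ (α ⊃ (α ≡ α))))) ∧ ((((α ⊃ β) ∧ (α ∧ β)) ∧ (¬β ⊃ α)) ⊃ ¬(β ∧ β)) = 3 ∧ 2 = 2
α ⊃ β = 2 ⊃ 2 = 3
(α ⊃ β) ≡ β = 3 ≡ 2 = 2
α ≡ β = 2 ≡ 2 = 3
((α ⊃ β) ≡ β) ∧ (α ≡ β) = 2 ∧ 3 = 2
¬(((α ⊃ β) ≡ β) ∧ (α ≡ β)) = ¬2 = 1
α ∧ α = 2 ∧ 2 = 2
¬(α ∧ α) = ¬2 = 1
¬¬(α ∧ α) = ¬1 = 2
¬(((α ⊃ β) ≡ β) ∧ (α ≡ β)) ⊃ ¬¬(α ∧ α) = 1 ⊃ 2 = 3
β ∧ α = 2 ∧ 2 = 2
α ≡ (β ∧ α) = 2 ≡ 2 = 3
¬α = ¬2 = 1
¬¬α = ¬1 = 2
(α ≡ (β ∧ α)) ∧ ¬¬α = 3 ∧ 2 = 2
¬((α ≡ (β ∧ α)) ∧ ¬¬α) = ¬2 = 1
(¬(((α ⊃ β) ≡ β) ∧ (α ≡ β)) ⊃ ¬¬(α ∧ α)) ⊃ ¬((α ≡ (β ∧ α)) ∧ ¬¬α) = 3 ⊃ 1 = 1
((((α ∧ (α ⊃ β)) ⊃ (β ⊃ α)) ∧ (((α ≡ (α ∧ β)) ≡ (β ≡ ¬α)) ⊃ ((β ⊃ β) ≡ (α ⊃ (α ≡ α))))) ∧ ((((α ⊃ β) ∧ (α ∧ β)) ∧ (¬β ⊃ α)) ⊃ ¬(β ∧ β))) ≡ ((¬(((α ⊃ β) ≡ β) ∧ (α ≡ β)) ⊃ ¬¬(α ∧ α)) ⊃ ¬((α ≡ (β ∧ α)) ∧ ¬¬α)) = 2 ≡ 1 = 2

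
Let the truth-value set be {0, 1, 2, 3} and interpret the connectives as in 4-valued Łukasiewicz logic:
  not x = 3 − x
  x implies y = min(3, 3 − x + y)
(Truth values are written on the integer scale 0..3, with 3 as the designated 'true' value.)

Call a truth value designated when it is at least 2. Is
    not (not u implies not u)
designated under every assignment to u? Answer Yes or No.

Counterexample: take u = 0.
not u = not 0 = 3
not u = not 0 = 3
not u implies not u = 3 implies 3 = 3
not (not u implies not u) = not 3 = 0
This gives 0, which is below 2.

No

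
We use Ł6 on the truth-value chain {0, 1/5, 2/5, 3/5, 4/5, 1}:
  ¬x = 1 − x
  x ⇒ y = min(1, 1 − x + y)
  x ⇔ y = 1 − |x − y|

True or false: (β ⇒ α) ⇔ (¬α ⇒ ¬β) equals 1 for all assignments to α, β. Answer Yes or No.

At α = 1/5, β = 2/5, for instance:
β ⇒ α = 2/5 ⇒ 1/5 = 4/5
¬α = ¬1/5 = 4/5
¬β = ¬2/5 = 3/5
¬α ⇒ ¬β = 4/5 ⇒ 3/5 = 4/5
(β ⇒ α) ⇔ (¬α ⇒ ¬β) = 4/5 ⇔ 4/5 = 1
and checking the remaining 35 assignments likewise gives ≥ 1 in every case.

Yes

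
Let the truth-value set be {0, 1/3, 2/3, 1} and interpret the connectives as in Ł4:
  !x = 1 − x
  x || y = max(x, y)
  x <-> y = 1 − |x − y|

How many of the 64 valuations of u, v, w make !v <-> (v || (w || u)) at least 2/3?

37

value 1: 12 assignments (counts)
value 2/3: 25 assignments (counts)
value 1/3: 10 assignments
value 0: 17 assignments
So 37 of the 64 assignments meet the threshold.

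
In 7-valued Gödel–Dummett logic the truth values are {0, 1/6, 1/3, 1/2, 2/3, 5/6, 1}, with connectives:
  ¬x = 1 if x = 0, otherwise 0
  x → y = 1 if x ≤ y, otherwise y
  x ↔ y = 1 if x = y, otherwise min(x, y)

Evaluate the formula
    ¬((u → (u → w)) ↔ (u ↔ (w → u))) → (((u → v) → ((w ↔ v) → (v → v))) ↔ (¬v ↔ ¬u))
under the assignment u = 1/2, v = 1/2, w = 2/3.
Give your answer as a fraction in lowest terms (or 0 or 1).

u → w = 1/2 → 2/3 = 1
u → (u → w) = 1/2 → 1 = 1
w → u = 2/3 → 1/2 = 1/2
u ↔ (w → u) = 1/2 ↔ 1/2 = 1
(u → (u → w)) ↔ (u ↔ (w → u)) = 1 ↔ 1 = 1
¬((u → (u → w)) ↔ (u ↔ (w → u))) = ¬1 = 0
u → v = 1/2 → 1/2 = 1
w ↔ v = 2/3 ↔ 1/2 = 1/2
v → v = 1/2 → 1/2 = 1
(w ↔ v) → (v → v) = 1/2 → 1 = 1
(u → v) → ((w ↔ v) → (v → v)) = 1 → 1 = 1
¬v = ¬1/2 = 0
¬u = ¬1/2 = 0
¬v ↔ ¬u = 0 ↔ 0 = 1
((u → v) → ((w ↔ v) → (v → v))) ↔ (¬v ↔ ¬u) = 1 ↔ 1 = 1
¬((u → (u → w)) ↔ (u ↔ (w → u))) → (((u → v) → ((w ↔ v) → (v → v))) ↔ (¬v ↔ ¬u)) = 0 → 1 = 1

1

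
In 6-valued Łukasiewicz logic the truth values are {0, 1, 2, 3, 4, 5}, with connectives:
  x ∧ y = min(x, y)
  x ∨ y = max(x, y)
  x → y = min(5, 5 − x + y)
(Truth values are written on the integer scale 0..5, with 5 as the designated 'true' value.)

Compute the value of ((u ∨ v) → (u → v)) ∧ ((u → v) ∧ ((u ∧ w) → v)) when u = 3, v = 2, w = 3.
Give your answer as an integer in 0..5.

u ∨ v = 3 ∨ 2 = 3
u → v = 3 → 2 = 4
(u ∨ v) → (u → v) = 3 → 4 = 5
u → v = 3 → 2 = 4
u ∧ w = 3 ∧ 3 = 3
(u ∧ w) → v = 3 → 2 = 4
(u → v) ∧ ((u ∧ w) → v) = 4 ∧ 4 = 4
((u ∨ v) → (u → v)) ∧ ((u → v) ∧ ((u ∧ w) → v)) = 5 ∧ 4 = 4

4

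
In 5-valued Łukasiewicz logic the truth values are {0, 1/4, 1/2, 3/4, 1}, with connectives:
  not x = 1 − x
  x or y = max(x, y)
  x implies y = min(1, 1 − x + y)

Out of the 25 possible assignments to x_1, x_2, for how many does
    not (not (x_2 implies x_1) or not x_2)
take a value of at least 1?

value 1: 1 assignment (counts)
value 3/4: 4 assignments
value 1/2: 7 assignments
value 1/4: 7 assignments
value 0: 6 assignments
So 1 of the 25 assignments meets the threshold.

1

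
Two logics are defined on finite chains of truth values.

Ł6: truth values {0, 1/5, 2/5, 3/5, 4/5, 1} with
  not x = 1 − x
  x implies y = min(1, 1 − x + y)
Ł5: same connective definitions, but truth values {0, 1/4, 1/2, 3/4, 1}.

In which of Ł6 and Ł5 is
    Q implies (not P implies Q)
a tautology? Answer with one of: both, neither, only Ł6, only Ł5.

In Ł6: every assignment gives 1 — tautology.
In Ł5: every assignment gives 1 — tautology.

both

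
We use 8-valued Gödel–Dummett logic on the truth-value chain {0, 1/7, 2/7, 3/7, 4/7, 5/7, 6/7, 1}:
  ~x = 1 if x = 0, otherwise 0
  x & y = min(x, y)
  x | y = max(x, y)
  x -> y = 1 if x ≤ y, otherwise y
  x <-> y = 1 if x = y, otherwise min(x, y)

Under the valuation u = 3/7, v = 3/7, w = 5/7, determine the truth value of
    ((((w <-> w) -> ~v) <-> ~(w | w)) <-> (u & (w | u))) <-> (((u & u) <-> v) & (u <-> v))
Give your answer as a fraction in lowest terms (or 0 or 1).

w <-> w = 5/7 <-> 5/7 = 1
~v = ~3/7 = 0
(w <-> w) -> ~v = 1 -> 0 = 0
w | w = 5/7 | 5/7 = 5/7
~(w | w) = ~5/7 = 0
((w <-> w) -> ~v) <-> ~(w | w) = 0 <-> 0 = 1
w | u = 5/7 | 3/7 = 5/7
u & (w | u) = 3/7 & 5/7 = 3/7
(((w <-> w) -> ~v) <-> ~(w | w)) <-> (u & (w | u)) = 1 <-> 3/7 = 3/7
u & u = 3/7 & 3/7 = 3/7
(u & u) <-> v = 3/7 <-> 3/7 = 1
u <-> v = 3/7 <-> 3/7 = 1
((u & u) <-> v) & (u <-> v) = 1 & 1 = 1
((((w <-> w) -> ~v) <-> ~(w | w)) <-> (u & (w | u))) <-> (((u & u) <-> v) & (u <-> v)) = 3/7 <-> 1 = 3/7

3/7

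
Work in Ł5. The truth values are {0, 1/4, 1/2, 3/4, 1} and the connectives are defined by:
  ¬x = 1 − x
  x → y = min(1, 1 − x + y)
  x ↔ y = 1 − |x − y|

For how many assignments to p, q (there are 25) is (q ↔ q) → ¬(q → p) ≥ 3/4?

3

value 1: 1 assignment (counts)
value 3/4: 2 assignments (counts)
value 1/2: 3 assignments
value 1/4: 4 assignments
value 0: 15 assignments
So 3 of the 25 assignments meet the threshold.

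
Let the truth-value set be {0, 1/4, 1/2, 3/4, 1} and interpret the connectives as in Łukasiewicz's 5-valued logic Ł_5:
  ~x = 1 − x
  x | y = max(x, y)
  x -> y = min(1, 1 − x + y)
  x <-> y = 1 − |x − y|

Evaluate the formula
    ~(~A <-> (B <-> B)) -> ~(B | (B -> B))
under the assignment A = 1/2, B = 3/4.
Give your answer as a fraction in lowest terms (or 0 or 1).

~A = ~1/2 = 1/2
B <-> B = 3/4 <-> 3/4 = 1
~A <-> (B <-> B) = 1/2 <-> 1 = 1/2
~(~A <-> (B <-> B)) = ~1/2 = 1/2
B -> B = 3/4 -> 3/4 = 1
B | (B -> B) = 3/4 | 1 = 1
~(B | (B -> B)) = ~1 = 0
~(~A <-> (B <-> B)) -> ~(B | (B -> B)) = 1/2 -> 0 = 1/2

1/2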